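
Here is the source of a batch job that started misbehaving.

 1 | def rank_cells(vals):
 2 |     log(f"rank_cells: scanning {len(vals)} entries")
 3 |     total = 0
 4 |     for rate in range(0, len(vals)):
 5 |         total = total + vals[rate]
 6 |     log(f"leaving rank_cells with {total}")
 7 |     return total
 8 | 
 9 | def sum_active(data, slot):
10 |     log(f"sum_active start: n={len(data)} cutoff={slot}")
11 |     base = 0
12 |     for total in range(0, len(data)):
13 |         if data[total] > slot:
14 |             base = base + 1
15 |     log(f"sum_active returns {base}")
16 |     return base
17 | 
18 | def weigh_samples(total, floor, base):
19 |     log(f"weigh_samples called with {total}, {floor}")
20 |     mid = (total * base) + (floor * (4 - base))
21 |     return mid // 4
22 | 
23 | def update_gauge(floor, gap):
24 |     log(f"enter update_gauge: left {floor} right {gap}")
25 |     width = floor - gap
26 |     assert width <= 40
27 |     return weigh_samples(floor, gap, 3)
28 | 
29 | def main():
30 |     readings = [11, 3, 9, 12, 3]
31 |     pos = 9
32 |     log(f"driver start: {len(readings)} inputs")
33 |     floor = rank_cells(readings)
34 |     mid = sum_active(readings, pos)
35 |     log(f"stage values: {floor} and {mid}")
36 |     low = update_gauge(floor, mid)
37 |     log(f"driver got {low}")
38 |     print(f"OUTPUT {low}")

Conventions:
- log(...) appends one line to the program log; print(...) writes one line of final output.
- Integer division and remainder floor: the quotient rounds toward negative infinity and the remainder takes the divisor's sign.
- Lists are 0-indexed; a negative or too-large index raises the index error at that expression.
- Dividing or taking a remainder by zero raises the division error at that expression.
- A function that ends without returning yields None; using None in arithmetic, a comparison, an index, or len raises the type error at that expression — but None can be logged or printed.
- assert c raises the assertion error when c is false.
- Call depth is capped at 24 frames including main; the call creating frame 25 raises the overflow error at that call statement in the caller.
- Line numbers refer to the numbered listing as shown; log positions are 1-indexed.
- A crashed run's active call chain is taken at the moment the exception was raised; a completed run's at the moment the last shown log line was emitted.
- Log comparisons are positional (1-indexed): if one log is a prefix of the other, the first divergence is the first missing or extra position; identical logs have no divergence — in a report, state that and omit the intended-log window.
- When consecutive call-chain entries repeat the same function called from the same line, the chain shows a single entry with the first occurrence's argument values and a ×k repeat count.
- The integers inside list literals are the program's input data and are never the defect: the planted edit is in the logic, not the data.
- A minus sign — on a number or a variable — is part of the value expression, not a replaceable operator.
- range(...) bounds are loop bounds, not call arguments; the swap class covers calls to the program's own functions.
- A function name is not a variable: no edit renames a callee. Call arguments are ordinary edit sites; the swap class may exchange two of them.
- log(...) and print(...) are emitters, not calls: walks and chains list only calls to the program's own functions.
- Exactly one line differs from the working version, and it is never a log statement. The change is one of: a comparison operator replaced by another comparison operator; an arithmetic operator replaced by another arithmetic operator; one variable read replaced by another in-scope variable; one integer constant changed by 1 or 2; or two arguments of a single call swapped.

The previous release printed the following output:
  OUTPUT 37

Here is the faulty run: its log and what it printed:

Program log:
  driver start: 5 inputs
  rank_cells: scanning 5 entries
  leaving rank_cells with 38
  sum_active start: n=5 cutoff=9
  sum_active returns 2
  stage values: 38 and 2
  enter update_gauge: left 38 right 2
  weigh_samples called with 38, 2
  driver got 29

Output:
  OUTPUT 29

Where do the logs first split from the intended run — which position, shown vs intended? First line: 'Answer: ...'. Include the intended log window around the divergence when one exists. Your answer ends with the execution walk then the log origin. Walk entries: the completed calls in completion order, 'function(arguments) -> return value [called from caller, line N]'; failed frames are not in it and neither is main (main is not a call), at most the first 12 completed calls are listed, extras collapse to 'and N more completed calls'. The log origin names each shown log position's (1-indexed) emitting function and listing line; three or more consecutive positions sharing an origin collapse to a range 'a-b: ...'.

Answer: position 8 — shown 'weigh_samples called with 38, 2', intended 'weigh_samples called with 38, 36'.
Intended log window:
  6: stage values: 38 and 2
  7: enter update_gauge: left 38 right 2
  8: weigh_samples called with 38, 36
  9: driver got 37
Execution walk:
  rank_cells([11, 3, 9, 12, 3]) -> 38  [called from main, line 33]
  sum_active([11, 3, 9, 12, 3], 9) -> 2  [called from main, line 34]
  weigh_samples(38, 2, 3) -> 29  [called from update_gauge, line 27]
  update_gauge(38, 2) -> 29  [called from main, line 36]
Log origin:
  1: from main, line 32
  2: from rank_cells, line 2
  3: from rank_cells, line 6
  4: from sum_active, line 10
  5: from sum_active, line 15
  6: from main, line 35
  7: from update_gauge, line 24
  8: from weigh_samples, line 19
  9: from main, line 37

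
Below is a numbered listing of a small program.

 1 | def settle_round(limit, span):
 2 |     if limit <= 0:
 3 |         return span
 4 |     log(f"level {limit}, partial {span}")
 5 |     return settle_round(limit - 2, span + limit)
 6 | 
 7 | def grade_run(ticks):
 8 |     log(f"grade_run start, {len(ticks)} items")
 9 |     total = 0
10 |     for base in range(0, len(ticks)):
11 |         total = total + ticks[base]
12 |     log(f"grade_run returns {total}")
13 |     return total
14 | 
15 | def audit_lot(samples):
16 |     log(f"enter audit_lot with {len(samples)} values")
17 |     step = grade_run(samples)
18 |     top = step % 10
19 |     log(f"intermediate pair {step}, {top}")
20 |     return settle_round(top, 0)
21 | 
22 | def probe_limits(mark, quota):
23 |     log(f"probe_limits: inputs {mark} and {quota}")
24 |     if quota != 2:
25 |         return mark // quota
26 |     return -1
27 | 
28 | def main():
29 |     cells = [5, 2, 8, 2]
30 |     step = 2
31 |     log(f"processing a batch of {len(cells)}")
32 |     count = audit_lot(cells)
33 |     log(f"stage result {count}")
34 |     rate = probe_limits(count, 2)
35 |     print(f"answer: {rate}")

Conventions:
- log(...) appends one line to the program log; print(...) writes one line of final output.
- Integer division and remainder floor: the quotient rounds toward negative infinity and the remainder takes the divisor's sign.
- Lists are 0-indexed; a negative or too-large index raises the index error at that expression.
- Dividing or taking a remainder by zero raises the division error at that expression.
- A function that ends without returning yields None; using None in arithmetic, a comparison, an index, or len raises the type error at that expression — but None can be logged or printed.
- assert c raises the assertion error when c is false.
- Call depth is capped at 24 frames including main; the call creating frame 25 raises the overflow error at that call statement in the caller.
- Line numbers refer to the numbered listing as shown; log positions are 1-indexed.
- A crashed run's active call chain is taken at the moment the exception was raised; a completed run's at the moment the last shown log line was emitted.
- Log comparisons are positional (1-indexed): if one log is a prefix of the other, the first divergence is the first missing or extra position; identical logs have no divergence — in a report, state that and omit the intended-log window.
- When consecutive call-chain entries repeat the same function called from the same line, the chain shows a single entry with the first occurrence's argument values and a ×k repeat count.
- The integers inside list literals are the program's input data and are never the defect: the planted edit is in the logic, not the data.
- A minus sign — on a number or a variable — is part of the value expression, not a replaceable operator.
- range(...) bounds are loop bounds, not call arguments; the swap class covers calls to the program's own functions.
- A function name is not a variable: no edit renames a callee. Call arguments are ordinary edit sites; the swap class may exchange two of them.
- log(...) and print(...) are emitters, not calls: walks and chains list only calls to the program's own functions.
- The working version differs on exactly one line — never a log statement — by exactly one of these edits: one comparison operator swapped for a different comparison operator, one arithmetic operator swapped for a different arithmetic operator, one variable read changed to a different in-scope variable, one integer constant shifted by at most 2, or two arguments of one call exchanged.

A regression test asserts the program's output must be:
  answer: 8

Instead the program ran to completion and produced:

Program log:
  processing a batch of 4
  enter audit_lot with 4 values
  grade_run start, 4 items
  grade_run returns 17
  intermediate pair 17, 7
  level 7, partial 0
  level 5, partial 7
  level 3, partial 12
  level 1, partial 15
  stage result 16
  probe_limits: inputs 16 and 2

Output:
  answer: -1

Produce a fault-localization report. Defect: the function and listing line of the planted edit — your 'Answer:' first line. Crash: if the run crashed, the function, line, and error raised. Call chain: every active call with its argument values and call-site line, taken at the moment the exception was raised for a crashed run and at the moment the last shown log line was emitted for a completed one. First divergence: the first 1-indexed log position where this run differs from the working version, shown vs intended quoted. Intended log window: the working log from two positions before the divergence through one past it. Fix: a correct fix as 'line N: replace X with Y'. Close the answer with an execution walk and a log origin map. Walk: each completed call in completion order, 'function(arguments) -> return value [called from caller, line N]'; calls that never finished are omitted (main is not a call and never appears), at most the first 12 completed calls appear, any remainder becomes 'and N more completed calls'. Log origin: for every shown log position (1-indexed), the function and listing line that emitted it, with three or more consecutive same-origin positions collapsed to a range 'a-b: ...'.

Answer: the defect is in probe_limits at line 24.
Key fact: Nothing in the log betrays the bug — only the output does.
Call chain: main -> probe_limits(16, 2) (called at line 34).
First divergence: none — the logs agree in full.
Execution walk:
  grade_run([5, 2, 8, 2]) -> 17  [called from audit_lot, line 17]
  settle_round(-1, 16) -> 16  [called from settle_round, line 5]
  settle_round(1, 15) -> 16  [called from settle_round, line 5]
  settle_round(3, 12) -> 16  [called from settle_round, line 5]
  settle_round(5, 7) -> 16  [called from settle_round, line 5]
  settle_round(7, 0) -> 16  [called from audit_lot, line 20]
  audit_lot([5, 2, 8, 2]) -> 16  [called from main, line 32]
  probe_limits(16, 2) -> -1  [called from main, line 34]
Origin of each log line:
  1 — main, line 31
  2 — audit_lot, line 16
  3 — grade_run, line 8
  4 — grade_run, line 12
  5 — audit_lot, line 19
  6-9 — settle_round, line 4
  10 — main, line 33
  11 — probe_limits, line 23
A correct fix: line 24: replace `2` with `0`.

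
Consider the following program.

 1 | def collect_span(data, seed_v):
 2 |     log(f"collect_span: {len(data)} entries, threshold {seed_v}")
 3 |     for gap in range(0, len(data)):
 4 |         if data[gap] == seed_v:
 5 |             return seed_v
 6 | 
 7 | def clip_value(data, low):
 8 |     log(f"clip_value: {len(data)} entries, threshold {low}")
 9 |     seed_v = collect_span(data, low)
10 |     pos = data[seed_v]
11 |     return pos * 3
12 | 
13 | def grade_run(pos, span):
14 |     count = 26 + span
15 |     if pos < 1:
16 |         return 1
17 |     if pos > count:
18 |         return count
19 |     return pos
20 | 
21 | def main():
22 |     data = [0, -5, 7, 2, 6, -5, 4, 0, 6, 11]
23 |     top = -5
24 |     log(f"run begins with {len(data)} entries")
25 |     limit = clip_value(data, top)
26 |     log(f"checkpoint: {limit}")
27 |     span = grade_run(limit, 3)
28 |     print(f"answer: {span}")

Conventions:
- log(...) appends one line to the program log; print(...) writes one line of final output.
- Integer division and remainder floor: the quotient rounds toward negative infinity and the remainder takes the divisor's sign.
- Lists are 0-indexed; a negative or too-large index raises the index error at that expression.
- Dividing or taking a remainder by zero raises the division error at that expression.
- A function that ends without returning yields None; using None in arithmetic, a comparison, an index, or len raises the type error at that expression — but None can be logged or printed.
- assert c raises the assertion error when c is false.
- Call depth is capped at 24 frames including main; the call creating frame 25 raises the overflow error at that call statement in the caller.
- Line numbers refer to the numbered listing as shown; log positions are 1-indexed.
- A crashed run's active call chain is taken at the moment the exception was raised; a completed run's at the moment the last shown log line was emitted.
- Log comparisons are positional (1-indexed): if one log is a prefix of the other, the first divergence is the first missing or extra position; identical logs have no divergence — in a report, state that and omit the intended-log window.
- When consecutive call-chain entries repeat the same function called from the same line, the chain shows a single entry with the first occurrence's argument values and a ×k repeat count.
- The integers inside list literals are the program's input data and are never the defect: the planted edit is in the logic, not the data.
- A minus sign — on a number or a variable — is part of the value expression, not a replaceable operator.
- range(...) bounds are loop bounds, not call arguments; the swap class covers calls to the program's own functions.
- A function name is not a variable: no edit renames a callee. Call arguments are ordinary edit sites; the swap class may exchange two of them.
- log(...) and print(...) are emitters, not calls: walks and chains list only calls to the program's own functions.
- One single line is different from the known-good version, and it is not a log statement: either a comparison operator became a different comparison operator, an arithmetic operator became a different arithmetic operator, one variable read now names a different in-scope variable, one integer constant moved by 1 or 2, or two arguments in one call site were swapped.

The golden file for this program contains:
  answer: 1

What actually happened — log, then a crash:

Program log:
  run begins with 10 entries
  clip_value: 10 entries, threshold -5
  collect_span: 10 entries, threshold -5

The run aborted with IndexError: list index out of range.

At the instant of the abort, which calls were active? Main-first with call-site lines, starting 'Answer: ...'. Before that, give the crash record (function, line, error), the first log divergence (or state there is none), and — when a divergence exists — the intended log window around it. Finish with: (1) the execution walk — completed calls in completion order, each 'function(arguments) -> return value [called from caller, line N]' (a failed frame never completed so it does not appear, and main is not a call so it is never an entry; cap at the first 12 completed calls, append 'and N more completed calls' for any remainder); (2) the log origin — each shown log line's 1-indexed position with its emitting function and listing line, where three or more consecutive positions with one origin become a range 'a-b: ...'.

Answer: main -> clip_value (called at line 25).
Key observation: The log ends early — 3 lines, where the working version next logs 'checkpoint: -15'.
Crash: clip_value, line 10, IndexError.
First divergence: position 4; the shown log stops at 3 lines while the working version next logs 'checkpoint: -15'.
Intended log window:
  2: clip_value: 10 entries, threshold -5
  3: collect_span: 10 entries, threshold -5
  4: checkpoint: -15
Execution walk:
  collect_span([0, -5, 7, 2, 6, -5, 4, 0, 6, 11], -5) -> -5  [called from clip_value, line 9]
Log origins:
  1: logged in main at line 24
  2: logged in clip_value at line 8
  3: logged in collect_span at line 2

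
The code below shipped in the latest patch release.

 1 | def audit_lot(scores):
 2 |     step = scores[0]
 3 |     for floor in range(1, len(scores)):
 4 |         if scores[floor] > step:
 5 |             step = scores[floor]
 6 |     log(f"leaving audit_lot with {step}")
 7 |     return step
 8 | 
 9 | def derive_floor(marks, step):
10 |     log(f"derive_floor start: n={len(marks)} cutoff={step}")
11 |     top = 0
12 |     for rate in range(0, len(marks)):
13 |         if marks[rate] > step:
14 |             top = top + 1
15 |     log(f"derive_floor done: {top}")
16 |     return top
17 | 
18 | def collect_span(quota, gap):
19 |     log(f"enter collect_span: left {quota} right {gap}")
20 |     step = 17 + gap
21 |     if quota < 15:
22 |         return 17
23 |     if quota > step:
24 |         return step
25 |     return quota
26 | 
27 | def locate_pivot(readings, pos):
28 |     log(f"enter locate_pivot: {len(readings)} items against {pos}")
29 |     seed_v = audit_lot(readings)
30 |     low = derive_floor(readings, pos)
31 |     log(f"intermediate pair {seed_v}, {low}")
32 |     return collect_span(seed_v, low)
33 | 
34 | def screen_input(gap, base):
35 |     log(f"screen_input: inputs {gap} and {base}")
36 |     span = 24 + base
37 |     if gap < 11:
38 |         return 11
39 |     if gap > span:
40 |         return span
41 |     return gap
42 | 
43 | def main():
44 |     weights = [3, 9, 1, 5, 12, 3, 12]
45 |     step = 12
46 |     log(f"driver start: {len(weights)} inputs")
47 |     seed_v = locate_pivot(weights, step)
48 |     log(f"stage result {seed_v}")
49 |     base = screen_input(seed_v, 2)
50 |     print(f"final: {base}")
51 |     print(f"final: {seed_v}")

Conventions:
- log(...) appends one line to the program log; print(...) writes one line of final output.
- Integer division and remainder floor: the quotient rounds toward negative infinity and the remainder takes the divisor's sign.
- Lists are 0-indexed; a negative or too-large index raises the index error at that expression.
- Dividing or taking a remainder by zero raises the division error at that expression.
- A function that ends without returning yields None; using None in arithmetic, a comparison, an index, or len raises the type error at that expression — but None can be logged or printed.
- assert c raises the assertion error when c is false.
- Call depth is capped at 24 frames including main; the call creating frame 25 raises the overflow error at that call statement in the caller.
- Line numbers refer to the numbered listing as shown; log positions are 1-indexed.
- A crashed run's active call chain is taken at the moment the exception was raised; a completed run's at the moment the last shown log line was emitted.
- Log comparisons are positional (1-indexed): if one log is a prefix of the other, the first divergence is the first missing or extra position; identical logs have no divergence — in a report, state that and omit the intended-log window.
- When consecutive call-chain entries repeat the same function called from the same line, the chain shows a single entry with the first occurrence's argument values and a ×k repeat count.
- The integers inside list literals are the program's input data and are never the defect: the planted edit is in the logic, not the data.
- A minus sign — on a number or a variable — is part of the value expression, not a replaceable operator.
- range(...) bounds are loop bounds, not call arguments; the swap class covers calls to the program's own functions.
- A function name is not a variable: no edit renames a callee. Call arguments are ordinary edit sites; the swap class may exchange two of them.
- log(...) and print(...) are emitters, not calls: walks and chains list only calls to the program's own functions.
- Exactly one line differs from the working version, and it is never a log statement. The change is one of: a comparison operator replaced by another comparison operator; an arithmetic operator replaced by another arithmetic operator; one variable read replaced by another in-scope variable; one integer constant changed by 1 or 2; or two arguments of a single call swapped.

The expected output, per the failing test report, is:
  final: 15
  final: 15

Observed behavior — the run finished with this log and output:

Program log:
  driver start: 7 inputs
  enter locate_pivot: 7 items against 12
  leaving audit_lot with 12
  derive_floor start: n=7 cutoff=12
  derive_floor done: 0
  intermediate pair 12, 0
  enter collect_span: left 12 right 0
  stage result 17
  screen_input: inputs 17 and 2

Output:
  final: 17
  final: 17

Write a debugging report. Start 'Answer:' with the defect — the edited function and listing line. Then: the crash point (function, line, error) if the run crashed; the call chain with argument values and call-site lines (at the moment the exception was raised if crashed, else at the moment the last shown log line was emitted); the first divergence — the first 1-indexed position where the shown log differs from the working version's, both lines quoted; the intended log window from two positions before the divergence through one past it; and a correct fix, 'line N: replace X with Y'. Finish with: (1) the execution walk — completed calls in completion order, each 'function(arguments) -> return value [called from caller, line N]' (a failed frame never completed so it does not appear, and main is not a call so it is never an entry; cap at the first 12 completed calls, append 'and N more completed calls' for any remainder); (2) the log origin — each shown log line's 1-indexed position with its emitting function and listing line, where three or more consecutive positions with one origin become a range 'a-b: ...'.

Answer: the defect is in collect_span at line 22.
Key fact: Everything matches until log position 8, which reads 'stage result 17' in place of 'stage result 15'.
Call chain: main -> screen_input(17, 2) (called at line 49).
First divergence: position 8; shown 'stage result 17' vs intended 'stage result 15'.
Intended log window:
  6: intermediate pair 12, 0
  7: enter collect_span: left 12 right 0
  8: stage result 15
  9: screen_input: inputs 15 and 2
Execution walk:
  audit_lot([3, 9, 1, 5, 12, 3, 12]) -> 12  [called from locate_pivot, line 29]
  derive_floor([3, 9, 1, 5, 12, 3, 12], 12) -> 0  [called from locate_pivot, line 30]
  collect_span(12, 0) -> 17  [called from locate_pivot, line 32]
  locate_pivot([3, 9, 1, 5, 12, 3, 12], 12) -> 17  [called from main, line 47]
  screen_input(17, 2) -> 17  [called from main, line 49]
Log line origins:
  1: emitted by main (line 46)
  2: emitted by locate_pivot (line 28)
  3: emitted by audit_lot (line 6)
  4: emitted by derive_floor (line 10)
  5: emitted by derive_floor (line 15)
  6: emitted by locate_pivot (line 31)
  7: emitted by collect_span (line 19)
  8: emitted by main (line 48)
  9: emitted by screen_input (line 35)
A correct fix: line 22: replace `17` with `15`.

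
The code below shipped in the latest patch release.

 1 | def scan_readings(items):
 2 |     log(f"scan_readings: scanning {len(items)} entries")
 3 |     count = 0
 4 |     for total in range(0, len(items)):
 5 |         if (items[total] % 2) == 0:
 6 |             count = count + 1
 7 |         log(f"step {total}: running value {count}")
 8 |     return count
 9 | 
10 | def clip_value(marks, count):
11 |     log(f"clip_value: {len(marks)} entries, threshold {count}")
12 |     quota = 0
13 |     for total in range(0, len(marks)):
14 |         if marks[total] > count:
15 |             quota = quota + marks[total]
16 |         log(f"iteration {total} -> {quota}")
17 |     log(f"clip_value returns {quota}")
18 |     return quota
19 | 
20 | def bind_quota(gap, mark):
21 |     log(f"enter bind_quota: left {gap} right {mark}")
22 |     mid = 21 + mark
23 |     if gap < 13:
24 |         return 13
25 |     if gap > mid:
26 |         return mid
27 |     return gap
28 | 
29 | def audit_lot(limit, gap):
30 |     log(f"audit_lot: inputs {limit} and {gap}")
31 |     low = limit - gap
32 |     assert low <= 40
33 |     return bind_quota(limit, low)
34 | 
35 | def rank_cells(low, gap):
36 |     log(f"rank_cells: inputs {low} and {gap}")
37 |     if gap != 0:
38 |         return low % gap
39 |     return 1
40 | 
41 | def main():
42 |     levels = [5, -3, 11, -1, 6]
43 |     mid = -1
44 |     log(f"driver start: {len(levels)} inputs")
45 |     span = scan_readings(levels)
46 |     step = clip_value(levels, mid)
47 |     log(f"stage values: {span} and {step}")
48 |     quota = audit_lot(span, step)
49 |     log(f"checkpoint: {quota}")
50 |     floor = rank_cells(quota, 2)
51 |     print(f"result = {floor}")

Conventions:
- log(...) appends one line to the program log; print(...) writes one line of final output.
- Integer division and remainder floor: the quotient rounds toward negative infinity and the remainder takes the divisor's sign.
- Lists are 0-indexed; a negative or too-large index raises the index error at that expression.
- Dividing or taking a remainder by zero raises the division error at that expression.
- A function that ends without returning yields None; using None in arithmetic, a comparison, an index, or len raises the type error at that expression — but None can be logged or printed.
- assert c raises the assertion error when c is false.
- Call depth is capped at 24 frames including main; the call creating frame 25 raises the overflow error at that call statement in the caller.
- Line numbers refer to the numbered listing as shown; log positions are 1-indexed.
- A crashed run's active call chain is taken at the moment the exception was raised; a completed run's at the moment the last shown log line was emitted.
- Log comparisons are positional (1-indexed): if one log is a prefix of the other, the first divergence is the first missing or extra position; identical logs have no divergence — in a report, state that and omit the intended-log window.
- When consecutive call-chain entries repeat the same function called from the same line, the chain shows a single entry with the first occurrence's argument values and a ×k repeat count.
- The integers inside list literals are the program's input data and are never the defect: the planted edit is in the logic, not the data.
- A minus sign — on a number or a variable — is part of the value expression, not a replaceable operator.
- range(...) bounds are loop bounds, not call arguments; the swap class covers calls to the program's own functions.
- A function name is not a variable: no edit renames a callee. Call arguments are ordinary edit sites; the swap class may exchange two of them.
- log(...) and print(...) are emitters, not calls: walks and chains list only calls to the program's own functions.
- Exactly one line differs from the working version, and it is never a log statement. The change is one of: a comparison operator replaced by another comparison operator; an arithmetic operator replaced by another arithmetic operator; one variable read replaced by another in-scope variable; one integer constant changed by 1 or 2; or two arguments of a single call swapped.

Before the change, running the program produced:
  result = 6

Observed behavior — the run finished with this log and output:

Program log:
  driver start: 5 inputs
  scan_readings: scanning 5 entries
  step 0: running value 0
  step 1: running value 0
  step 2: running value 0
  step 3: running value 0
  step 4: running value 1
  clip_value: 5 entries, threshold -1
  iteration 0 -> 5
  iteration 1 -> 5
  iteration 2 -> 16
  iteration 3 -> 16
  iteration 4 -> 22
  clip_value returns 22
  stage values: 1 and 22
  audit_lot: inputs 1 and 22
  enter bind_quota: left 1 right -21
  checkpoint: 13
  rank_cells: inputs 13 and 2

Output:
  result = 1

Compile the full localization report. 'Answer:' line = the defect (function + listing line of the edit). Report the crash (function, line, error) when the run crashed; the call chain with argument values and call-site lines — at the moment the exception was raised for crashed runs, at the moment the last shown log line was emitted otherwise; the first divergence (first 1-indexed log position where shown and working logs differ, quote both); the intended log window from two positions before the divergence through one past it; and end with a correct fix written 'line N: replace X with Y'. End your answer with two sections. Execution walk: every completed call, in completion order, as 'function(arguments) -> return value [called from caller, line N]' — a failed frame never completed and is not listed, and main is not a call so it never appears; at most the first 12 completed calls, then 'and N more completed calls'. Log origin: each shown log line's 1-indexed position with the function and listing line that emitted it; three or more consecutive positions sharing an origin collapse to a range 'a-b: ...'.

Answer: the defect is in rank_cells at line 38.
The tell: Log streams are identical — the defect surfaces only in the printed output.
Call chain: main -> rank_cells(13, 2) (called at line 50).
First divergence: none — the logs agree in full.
Execution walk:
  scan_readings([5, -3, 11, -1, 6]) -> 1  [called from main, line 45]
  clip_value([5, -3, 11, -1, 6], -1) -> 22  [called from main, line 46]
  bind_quota(1, -21) -> 13  [called from audit_lot, line 33]
  audit_lot(1, 22) -> 13  [called from main, line 48]
  rank_cells(13, 2) -> 1  [called from main, line 50]
Log line origins:
  1: logged in main at line 44
  2: logged in scan_readings at line 2
  3-7: logged in scan_readings at line 7
  8: logged in clip_value at line 11
  9-13: logged in clip_value at line 16
  14: logged in clip_value at line 17
  15: logged in main at line 47
  16: logged in audit_lot at line 30
  17: logged in bind_quota at line 21
  18: logged in main at line 49
  19: logged in rank_cells at line 36
A correct fix: line 38: replace `%` with `//`.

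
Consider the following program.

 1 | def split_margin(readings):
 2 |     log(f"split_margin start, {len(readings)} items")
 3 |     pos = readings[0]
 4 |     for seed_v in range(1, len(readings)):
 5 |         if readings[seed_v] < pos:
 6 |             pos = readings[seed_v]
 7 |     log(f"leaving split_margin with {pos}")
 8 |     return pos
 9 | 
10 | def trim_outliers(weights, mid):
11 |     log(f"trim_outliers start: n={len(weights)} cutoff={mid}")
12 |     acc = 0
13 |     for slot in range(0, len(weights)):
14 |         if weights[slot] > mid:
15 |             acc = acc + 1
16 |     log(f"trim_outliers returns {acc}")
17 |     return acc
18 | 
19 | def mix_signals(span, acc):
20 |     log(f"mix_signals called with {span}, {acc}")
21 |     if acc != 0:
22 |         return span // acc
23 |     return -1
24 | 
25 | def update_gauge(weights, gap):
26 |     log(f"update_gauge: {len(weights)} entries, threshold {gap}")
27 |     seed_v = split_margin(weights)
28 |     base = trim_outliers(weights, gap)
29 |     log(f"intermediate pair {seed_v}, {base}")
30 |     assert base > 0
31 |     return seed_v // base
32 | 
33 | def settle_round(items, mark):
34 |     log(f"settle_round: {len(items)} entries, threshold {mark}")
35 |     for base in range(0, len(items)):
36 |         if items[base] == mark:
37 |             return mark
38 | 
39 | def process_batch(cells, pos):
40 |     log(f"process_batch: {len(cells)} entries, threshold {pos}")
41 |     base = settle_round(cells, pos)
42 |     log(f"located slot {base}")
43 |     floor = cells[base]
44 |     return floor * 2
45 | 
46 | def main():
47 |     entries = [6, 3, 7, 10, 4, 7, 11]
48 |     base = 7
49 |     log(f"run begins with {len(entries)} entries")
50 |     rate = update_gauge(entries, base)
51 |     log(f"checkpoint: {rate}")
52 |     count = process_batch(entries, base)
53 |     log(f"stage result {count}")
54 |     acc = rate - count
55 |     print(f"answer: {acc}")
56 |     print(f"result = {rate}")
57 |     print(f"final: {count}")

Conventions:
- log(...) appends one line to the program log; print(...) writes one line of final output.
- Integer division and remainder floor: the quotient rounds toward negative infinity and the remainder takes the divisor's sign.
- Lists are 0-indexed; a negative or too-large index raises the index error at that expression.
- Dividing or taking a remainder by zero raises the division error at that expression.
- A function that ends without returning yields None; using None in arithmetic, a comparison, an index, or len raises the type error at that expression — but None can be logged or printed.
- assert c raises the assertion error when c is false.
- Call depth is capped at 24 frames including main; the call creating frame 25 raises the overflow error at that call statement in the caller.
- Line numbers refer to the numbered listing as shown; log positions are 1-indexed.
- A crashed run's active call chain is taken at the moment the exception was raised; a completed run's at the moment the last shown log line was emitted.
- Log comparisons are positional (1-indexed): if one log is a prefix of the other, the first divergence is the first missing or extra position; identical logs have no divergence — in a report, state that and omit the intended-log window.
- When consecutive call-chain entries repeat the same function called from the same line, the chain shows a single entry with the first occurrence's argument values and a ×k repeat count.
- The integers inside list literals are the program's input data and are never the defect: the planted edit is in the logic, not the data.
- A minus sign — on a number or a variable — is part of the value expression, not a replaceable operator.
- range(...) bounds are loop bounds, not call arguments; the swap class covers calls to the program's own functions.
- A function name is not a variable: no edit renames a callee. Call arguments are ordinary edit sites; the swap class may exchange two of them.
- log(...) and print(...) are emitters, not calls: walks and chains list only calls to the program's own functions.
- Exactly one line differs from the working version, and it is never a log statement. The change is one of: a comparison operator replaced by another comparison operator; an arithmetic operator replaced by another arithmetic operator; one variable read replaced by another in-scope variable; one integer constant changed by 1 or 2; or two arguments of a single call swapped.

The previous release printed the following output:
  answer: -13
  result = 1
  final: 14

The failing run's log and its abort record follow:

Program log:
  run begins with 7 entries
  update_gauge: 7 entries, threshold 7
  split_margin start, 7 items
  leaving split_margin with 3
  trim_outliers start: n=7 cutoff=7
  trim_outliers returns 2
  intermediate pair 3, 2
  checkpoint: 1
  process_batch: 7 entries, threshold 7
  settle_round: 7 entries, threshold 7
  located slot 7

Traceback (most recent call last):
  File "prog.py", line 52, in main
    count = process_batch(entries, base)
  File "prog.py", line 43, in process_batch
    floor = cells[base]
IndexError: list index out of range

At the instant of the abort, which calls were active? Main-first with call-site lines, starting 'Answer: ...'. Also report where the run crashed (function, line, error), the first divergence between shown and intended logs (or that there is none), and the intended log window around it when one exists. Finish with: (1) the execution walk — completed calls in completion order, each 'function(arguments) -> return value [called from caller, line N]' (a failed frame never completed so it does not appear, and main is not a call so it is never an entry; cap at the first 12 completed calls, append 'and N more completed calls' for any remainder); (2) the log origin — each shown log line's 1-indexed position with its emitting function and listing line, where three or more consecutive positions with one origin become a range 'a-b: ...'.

Answer: main -> process_batch (called at line 52).
The tell: Log line 11 is where behavior first shows: 'located slot 7' appears instead of 'located slot 2'.
Crash: process_batch, line 43, IndexError.
First divergence: position 11 — shown 'located slot 7', intended 'located slot 2'.
Intended log window:
  9: process_batch: 7 entries, threshold 7
  10: settle_round: 7 entries, threshold 7
  11: located slot 2
  12: stage result 14
Execution walk:
  split_margin([6, 3, 7, 10, 4, 7, 11]) -> 3  [called from update_gauge, line 27]
  trim_outliers([6, 3, 7, 10, 4, 7, 11], 7) -> 2  [called from update_gauge, line 28]
  update_gauge([6, 3, 7, 10, 4, 7, 11], 7) -> 1  [called from main, line 50]
  settle_round([6, 3, 7, 10, 4, 7, 11], 7) -> 7  [called from process_batch, line 41]
Log origins:
  1 — main, line 49
  2 — update_gauge, line 26
  3 — split_margin, line 2
  4 — split_margin, line 7
  5 — trim_outliers, line 11
  6 — trim_outliers, line 16
  7 — update_gauge, line 29
  8 — main, line 51
  9 — process_batch, line 40
  10 — settle_round, line 34
  11 — process_batch, line 42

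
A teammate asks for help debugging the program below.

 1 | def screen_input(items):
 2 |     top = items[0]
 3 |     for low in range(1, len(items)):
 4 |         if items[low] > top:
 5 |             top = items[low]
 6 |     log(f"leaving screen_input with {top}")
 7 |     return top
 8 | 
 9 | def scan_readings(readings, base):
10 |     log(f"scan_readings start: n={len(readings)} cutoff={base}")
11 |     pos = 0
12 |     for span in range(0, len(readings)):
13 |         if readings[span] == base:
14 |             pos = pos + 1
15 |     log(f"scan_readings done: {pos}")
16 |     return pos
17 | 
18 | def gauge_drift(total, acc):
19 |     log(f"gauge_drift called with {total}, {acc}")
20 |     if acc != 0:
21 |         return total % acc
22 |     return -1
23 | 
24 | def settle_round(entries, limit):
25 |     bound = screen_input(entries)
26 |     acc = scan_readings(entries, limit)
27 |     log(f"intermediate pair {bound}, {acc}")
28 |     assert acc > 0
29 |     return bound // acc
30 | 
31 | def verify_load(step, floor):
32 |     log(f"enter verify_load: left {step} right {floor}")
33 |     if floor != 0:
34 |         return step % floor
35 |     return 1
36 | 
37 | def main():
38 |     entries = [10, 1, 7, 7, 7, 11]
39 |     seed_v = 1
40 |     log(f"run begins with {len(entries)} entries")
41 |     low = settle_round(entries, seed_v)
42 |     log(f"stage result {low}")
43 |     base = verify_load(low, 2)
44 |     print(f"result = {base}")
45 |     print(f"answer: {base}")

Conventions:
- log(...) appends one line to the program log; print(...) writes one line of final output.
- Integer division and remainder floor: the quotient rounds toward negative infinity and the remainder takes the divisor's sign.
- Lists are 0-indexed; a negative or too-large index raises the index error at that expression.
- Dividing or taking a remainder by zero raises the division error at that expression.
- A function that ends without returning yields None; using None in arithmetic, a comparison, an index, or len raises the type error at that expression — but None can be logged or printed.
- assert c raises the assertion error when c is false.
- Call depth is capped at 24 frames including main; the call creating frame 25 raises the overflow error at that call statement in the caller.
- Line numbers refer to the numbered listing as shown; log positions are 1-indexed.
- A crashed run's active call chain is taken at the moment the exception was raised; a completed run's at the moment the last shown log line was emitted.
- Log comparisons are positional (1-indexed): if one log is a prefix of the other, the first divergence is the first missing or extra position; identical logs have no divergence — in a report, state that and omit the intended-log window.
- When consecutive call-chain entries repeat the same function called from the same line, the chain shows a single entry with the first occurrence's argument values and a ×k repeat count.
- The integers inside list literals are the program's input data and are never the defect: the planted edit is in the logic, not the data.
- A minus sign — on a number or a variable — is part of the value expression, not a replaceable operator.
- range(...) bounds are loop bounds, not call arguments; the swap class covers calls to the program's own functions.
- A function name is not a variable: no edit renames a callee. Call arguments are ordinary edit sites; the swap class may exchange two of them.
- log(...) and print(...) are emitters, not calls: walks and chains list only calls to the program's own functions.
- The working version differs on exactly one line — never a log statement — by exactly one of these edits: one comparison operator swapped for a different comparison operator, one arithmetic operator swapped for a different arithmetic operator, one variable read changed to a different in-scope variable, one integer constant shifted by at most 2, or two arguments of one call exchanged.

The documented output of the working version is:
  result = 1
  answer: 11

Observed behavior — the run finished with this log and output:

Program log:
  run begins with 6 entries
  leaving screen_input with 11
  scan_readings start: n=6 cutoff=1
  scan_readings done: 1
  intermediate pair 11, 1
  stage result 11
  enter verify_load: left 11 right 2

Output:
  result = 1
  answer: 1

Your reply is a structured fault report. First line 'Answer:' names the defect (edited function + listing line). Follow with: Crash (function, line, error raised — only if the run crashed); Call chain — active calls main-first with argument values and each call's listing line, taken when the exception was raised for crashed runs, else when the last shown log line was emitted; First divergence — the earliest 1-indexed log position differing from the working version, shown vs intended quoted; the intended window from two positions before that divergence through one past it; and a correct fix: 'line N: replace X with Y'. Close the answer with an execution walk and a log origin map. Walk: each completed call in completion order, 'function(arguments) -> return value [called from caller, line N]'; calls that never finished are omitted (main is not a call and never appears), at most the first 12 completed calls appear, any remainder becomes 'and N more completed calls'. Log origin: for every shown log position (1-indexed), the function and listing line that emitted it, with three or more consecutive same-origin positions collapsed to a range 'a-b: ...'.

Answer: the defect is in main at line 45.
Key fact: Every logged value matches the working version; the printed result is what differs.
Call chain: main -> verify_load(11, 2) (called at line 43).
First divergence: none — the logs agree in full.
Execution walk:
  screen_input([10, 1, 7, 7, 7, 11]) -> 11  [called from settle_round, line 25]
  scan_readings([10, 1, 7, 7, 7, 11], 1) -> 1  [called from settle_round, line 26]
  settle_round([10, 1, 7, 7, 7, 11], 1) -> 11  [called from main, line 41]
  verify_load(11, 2) -> 1  [called from main, line 43]
Log line origins:
  1: logged in main at line 40
  2: logged in screen_input at line 6
  3: logged in scan_readings at line 10
  4: logged in scan_readings at line 15
  5: logged in settle_round at line 27
  6: logged in main at line 42
  7: logged in verify_load at line 32
A correct fix: line 45: replace `base` with `low`.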